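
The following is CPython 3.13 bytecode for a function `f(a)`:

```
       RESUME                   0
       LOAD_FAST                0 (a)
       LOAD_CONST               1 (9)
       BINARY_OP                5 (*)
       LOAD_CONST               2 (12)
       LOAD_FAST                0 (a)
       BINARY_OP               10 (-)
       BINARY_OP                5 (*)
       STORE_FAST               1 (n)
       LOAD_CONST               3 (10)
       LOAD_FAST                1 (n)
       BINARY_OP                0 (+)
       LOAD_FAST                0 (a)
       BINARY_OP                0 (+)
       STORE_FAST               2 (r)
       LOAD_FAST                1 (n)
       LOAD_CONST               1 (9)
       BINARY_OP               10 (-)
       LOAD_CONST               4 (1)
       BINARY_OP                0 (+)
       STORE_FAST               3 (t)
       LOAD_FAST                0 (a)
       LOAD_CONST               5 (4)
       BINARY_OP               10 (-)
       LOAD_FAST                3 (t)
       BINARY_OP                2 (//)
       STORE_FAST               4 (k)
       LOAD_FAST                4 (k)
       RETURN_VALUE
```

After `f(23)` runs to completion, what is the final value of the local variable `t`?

-2285

LOAD_FAST a → push 23. Stack: [23]
LOAD_CONST → push 9. Stack: [23, 9]
BINARY_OP * → 23 * 9 = 207. Stack: [207]
LOAD_CONST → push 12. Stack: [207, 12]
LOAD_FAST a → push 23. Stack: [207, 12, 23]
BINARY_OP - → 12 - 23 = -11. Stack: [207, -11]
BINARY_OP * → 207 * -11 = -2277. Stack: [-2277]
STORE_FAST n → n=-2277. Stack: []
LOAD_CONST → push 10. Stack: [10]
LOAD_FAST n → push -2277. Stack: [10, -2277]
BINARY_OP + → 10 + -2277 = -2267. Stack: [-2267]
LOAD_FAST a → push 23. Stack: [-2267, 23]
BINARY_OP + → -2267 + 23 = -2244. Stack: [-2244]
STORE_FAST r → r=-2244. Stack: []
LOAD_FAST n → push -2277. Stack: [-2277]
LOAD_CONST → push 9. Stack: [-2277, 9]
BINARY_OP - → -2277 - 9 = -2286. Stack: [-2286]
LOAD_CONST → push 1. Stack: [-2286, 1]
BINARY_OP + → -2286 + 1 = -2285. Stack: [-2285]
STORE_FAST t → t=-2285. Stack: []
LOAD_FAST a → push 23. Stack: [23]
LOAD_CONST → push 4. Stack: [23, 4]
BINARY_OP - → 23 - 4 = 19. Stack: [19]
LOAD_FAST t → push -2285. Stack: [19, -2285]
BINARY_OP // → 19 // -2285 = -1. Stack: [-1]
STORE_FAST k → k=-1. Stack: []
LOAD_FAST k → push -1. Stack: [-1]
RETURN_VALUE → return -1.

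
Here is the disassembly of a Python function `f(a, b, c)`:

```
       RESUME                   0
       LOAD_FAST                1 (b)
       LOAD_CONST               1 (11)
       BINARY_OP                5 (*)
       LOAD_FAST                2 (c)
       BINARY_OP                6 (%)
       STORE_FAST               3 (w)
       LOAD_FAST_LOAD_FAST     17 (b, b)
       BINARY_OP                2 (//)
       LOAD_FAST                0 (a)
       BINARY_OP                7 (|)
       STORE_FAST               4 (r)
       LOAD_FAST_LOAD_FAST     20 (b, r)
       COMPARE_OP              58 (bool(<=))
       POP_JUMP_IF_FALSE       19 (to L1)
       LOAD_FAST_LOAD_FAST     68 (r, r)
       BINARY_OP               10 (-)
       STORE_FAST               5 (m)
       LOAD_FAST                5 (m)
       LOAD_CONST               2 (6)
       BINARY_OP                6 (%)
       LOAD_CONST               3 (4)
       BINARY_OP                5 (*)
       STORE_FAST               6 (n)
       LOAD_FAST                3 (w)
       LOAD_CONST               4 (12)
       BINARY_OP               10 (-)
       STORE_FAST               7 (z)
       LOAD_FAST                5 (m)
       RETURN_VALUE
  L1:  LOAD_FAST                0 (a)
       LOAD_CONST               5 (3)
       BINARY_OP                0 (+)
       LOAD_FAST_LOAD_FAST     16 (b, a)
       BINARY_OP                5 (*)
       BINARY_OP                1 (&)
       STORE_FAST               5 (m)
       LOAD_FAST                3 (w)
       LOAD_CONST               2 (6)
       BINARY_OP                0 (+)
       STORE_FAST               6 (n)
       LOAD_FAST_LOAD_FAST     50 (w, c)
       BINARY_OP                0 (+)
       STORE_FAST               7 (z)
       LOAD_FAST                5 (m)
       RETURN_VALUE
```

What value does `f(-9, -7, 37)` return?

LOAD_FAST b → push -7. Stack: [-7]
LOAD_CONST → push 11. Stack: [-7, 11]
BINARY_OP * → -7 * 11 = -77. Stack: [-77]
LOAD_FAST c → push 37. Stack: [-77, 37]
BINARY_OP % → -77 % 37 = 34. Stack: [34]
STORE_FAST w → w=34. Stack: []
LOAD_FAST_LOAD_FAST b,b → push -7,-7. Stack: [-7, -7]
BINARY_OP // → -7 // -7 = 1. Stack: [1]
LOAD_FAST a → push -9. Stack: [1, -9]
BINARY_OP | → 1 | -9 = -9. Stack: [-9]
STORE_FAST r → r=-9. Stack: []
LOAD_FAST_LOAD_FAST b,r → push -7,-9. Stack: [-7, -9]
COMPARE_OP bool(<=) → -7 vs -9 = False. Stack: [False]
POP_JUMP_IF_FALSE → pop False; jump. Stack: []
LOAD_FAST a → push -9. Stack: [-9]
LOAD_CONST → push 3. Stack: [-9, 3]
BINARY_OP + → -9 + 3 = -6. Stack: [-6]
LOAD_FAST_LOAD_FAST b,a → push -7,-9. Stack: [-6, -7, -9]
BINARY_OP * → -7 * -9 = 63. Stack: [-6, 63]
BINARY_OP & → -6 & 63 = 58. Stack: [58]
STORE_FAST m → m=58. Stack: []
LOAD_FAST w → push 34. Stack: [34]
LOAD_CONST → push 6. Stack: [34, 6]
BINARY_OP + → 34 + 6 = 40. Stack: [40]
STORE_FAST n → n=40. Stack: []
LOAD_FAST_LOAD_FAST w,c → push 34,37. Stack: [34, 37]
BINARY_OP + → 34 + 37 = 71. Stack: [71]
STORE_FAST z → z=71. Stack: []
LOAD_FAST m → push 58. Stack: [58]
RETURN_VALUE → return 58.

58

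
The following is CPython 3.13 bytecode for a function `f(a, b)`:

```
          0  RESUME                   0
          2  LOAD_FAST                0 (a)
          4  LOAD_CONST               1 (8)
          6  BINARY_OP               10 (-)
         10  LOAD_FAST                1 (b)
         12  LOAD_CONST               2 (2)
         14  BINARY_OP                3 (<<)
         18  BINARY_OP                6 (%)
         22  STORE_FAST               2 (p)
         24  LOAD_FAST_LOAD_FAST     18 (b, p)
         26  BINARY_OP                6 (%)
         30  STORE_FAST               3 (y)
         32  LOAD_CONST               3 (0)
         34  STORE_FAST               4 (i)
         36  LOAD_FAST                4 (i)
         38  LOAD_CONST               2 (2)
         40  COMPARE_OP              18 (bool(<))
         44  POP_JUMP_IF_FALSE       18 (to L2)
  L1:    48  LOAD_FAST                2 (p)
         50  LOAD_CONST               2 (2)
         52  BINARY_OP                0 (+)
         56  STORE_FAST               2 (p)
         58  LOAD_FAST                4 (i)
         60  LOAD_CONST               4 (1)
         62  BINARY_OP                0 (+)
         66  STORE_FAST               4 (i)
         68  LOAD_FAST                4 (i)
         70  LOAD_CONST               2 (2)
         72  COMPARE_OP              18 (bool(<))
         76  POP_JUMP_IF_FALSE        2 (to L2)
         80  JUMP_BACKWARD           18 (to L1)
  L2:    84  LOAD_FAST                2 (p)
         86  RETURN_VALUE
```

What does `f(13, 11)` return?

LOAD_FAST a → push 13. Stack: [13]
LOAD_CONST → push 8. Stack: [13, 8]
BINARY_OP - → 13 - 8 = 5. Stack: [5]
LOAD_FAST b → push 11. Stack: [5, 11]
LOAD_CONST → push 2. Stack: [5, 11, 2]
BINARY_OP << → 11 << 2 = 44. Stack: [5, 44]
BINARY_OP % → 5 % 44 = 5. Stack: [5]
STORE_FAST p → p=5. Stack: []
LOAD_FAST_LOAD_FAST b,p → push 11,5. Stack: [11, 5]
BINARY_OP % → 11 % 5 = 1. Stack: [1]
STORE_FAST y → y=1. Stack: []
LOAD_CONST → push 0. Stack: [0]
STORE_FAST i → i=0. Stack: []
LOAD_FAST i → push 0. Stack: [0]
LOAD_CONST → push 2. Stack: [0, 2]
COMPARE_OP bool(<) → 0 vs 2 = True. Stack: [True]
POP_JUMP_IF_FALSE → pop True; no jump. Stack: []
LOAD_FAST p → push 5. Stack: [5]
LOAD_CONST → push 2. Stack: [5, 2]
BINARY_OP + → 5 + 2 = 7. Stack: [7]
STORE_FAST p → p=7. Stack: []
LOAD_FAST i → push 0. Stack: [0]
LOAD_CONST → push 1. Stack: [0, 1]
BINARY_OP + → 0 + 1 = 1. Stack: [1]
STORE_FAST i → i=1. Stack: []
LOAD_FAST i → push 1. Stack: [1]
LOAD_CONST → push 2. Stack: [1, 2]
COMPARE_OP bool(<) → 1 vs 2 = True. Stack: [True]
POP_JUMP_IF_FALSE → pop True; no jump. Stack: []
LOAD_FAST p → push 7. Stack: [7]
LOAD_CONST → push 2. Stack: [7, 2]
BINARY_OP + → 7 + 2 = 9. Stack: [9]
STORE_FAST p → p=9. Stack: []
LOAD_FAST i → push 1. Stack: [1]
LOAD_CONST → push 1. Stack: [1, 1]
BINARY_OP + → 1 + 1 = 2. Stack: [2]
STORE_FAST i → i=2. Stack: []
LOAD_FAST i → push 2. Stack: [2]
LOAD_CONST → push 2. Stack: [2, 2]
COMPARE_OP bool(<) → 2 vs 2 = False. Stack: [False]
POP_JUMP_IF_FALSE → pop False; jump. Stack: []
LOAD_FAST p → push 9. Stack: [9]
RETURN_VALUE → return 9.

9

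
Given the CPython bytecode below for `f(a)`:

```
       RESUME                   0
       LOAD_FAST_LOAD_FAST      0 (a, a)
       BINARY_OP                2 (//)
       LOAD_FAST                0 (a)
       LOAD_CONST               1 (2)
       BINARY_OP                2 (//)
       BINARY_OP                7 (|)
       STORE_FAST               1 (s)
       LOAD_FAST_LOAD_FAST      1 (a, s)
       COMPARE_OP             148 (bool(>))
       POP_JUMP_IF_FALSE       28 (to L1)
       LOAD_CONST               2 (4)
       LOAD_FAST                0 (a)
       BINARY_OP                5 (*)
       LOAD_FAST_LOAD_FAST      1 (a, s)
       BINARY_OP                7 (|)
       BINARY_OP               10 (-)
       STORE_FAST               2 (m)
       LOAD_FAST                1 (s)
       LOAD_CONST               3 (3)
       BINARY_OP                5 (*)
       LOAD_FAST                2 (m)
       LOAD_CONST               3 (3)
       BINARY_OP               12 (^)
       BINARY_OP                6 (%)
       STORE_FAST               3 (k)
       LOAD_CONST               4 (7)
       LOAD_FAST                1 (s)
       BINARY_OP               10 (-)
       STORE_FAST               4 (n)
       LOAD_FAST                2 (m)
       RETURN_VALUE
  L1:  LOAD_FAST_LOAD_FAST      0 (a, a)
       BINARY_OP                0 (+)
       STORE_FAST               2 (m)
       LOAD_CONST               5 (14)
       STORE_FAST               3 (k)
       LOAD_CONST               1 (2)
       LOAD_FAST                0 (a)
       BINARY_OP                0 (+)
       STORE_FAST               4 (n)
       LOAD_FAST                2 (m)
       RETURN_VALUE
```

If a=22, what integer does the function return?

57

LOAD_FAST_LOAD_FAST a,a → push 22,22. Stack: [22, 22]
BINARY_OP // → 22 // 22 = 1. Stack: [1]
LOAD_FAST a → push 22. Stack: [1, 22]
LOAD_CONST → push 2. Stack: [1, 22, 2]
BINARY_OP // → 22 // 2 = 11. Stack: [1, 11]
BINARY_OP | → 1 | 11 = 11. Stack: [11]
STORE_FAST s → s=11. Stack: []
LOAD_FAST_LOAD_FAST a,s → push 22,11. Stack: [22, 11]
COMPARE_OP bool(>) → 22 vs 11 = True. Stack: [True]
POP_JUMP_IF_FALSE → pop True; no jump. Stack: []
LOAD_CONST → push 4. Stack: [4]
LOAD_FAST a → push 22. Stack: [4, 22]
BINARY_OP * → 4 * 22 = 88. Stack: [88]
LOAD_FAST_LOAD_FAST a,s → push 22,11. Stack: [88, 22, 11]
BINARY_OP | → 22 | 11 = 31. Stack: [88, 31]
BINARY_OP - → 88 - 31 = 57. Stack: [57]
STORE_FAST m → m=57. Stack: []
LOAD_FAST s → push 11. Stack: [11]
LOAD_CONST → push 3. Stack: [11, 3]
BINARY_OP * → 11 * 3 = 33. Stack: [33]
LOAD_FAST m → push 57. Stack: [33, 57]
LOAD_CONST → push 3. Stack: [33, 57, 3]
BINARY_OP ^ → 57 ^ 3 = 58. Stack: [33, 58]
BINARY_OP % → 33 % 58 = 33. Stack: [33]
STORE_FAST k → k=33. Stack: []
LOAD_CONST → push 7. Stack: [7]
LOAD_FAST s → push 11. Stack: [7, 11]
BINARY_OP - → 7 - 11 = -4. Stack: [-4]
STORE_FAST n → n=-4. Stack: []
LOAD_FAST m → push 57. Stack: [57]
RETURN_VALUE → return 57.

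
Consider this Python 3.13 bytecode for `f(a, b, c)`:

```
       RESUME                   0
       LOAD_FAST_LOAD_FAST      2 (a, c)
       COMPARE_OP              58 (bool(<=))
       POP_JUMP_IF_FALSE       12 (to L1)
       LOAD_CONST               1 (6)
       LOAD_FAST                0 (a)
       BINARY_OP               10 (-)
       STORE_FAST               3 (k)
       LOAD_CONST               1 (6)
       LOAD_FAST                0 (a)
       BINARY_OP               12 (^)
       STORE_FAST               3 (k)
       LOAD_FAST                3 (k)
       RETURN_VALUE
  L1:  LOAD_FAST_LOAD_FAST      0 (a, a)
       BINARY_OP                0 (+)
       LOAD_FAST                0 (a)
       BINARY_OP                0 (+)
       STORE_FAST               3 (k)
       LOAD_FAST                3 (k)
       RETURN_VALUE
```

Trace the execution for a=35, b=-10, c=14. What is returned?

105

LOAD_FAST_LOAD_FAST a,c → push 35,14. Stack: [35, 14]
COMPARE_OP bool(<=) → 35 vs 14 = False. Stack: [False]
POP_JUMP_IF_FALSE → pop False; jump. Stack: []
LOAD_FAST_LOAD_FAST a,a → push 35,35. Stack: [35, 35]
BINARY_OP + → 35 + 35 = 70. Stack: [70]
LOAD_FAST a → push 35. Stack: [70, 35]
BINARY_OP + → 70 + 35 = 105. Stack: [105]
STORE_FAST k → k=105. Stack: []
LOAD_FAST k → push 105. Stack: [105]
RETURN_VALUE → return 105.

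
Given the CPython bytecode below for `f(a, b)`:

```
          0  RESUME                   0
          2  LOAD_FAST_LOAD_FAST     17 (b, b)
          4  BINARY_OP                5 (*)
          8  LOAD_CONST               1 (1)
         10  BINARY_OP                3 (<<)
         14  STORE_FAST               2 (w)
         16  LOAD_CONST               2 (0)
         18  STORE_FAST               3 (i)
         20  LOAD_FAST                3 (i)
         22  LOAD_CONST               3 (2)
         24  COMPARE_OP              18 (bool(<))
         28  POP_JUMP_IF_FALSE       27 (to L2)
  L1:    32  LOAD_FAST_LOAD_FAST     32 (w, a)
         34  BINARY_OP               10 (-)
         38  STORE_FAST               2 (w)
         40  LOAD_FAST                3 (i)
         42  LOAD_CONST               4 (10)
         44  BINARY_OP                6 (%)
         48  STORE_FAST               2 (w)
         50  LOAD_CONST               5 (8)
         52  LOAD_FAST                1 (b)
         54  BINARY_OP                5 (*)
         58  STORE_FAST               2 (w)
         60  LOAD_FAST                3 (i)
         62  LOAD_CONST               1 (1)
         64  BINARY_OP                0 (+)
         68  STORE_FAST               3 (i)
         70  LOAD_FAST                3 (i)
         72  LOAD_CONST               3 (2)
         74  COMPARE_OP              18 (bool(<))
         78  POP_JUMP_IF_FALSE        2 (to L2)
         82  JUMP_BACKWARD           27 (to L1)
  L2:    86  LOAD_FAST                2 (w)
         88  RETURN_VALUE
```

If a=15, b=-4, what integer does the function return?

-32

LOAD_FAST_LOAD_FAST b,b → push -4,-4. Stack: [-4, -4]
BINARY_OP * → -4 * -4 = 16. Stack: [16]
LOAD_CONST → push 1. Stack: [16, 1]
BINARY_OP << → 16 << 1 = 32. Stack: [32]
STORE_FAST w → w=32. Stack: []
LOAD_CONST → push 0. Stack: [0]
STORE_FAST i → i=0. Stack: []
LOAD_FAST i → push 0. Stack: [0]
LOAD_CONST → push 2. Stack: [0, 2]
COMPARE_OP bool(<) → 0 vs 2 = True. Stack: [True]
POP_JUMP_IF_FALSE → pop True; no jump. Stack: []
LOAD_FAST_LOAD_FAST w,a → push 32,15. Stack: [32, 15]
BINARY_OP - → 32 - 15 = 17. Stack: [17]
STORE_FAST w → w=17. Stack: []
LOAD_FAST i → push 0. Stack: [0]
LOAD_CONST → push 10. Stack: [0, 10]
BINARY_OP % → 0 % 10 = 0. Stack: [0]
STORE_FAST w → w=0. Stack: []
LOAD_CONST → push 8. Stack: [8]
LOAD_FAST b → push -4. Stack: [8, -4]
BINARY_OP * → 8 * -4 = -32. Stack: [-32]
STORE_FAST w → w=-32. Stack: []
LOAD_FAST i → push 0. Stack: [0]
LOAD_CONST → push 1. Stack: [0, 1]
BINARY_OP + → 0 + 1 = 1. Stack: [1]
STORE_FAST i → i=1. Stack: []
LOAD_FAST i → push 1. Stack: [1]
LOAD_CONST → push 2. Stack: [1, 2]
COMPARE_OP bool(<) → 1 vs 2 = True. Stack: [True]
POP_JUMP_IF_FALSE → pop True; no jump. Stack: []
LOAD_FAST_LOAD_FAST w,a → push -32,15. Stack: [-32, 15]
BINARY_OP - → -32 - 15 = -47. Stack: [-47]
STORE_FAST w → w=-47. Stack: []
LOAD_FAST i → push 1. Stack: [1]
LOAD_CONST → push 10. Stack: [1, 10]
BINARY_OP % → 1 % 10 = 1. Stack: [1]
STORE_FAST w → w=1. Stack: []
LOAD_CONST → push 8. Stack: [8]
LOAD_FAST b → push -4. Stack: [8, -4]
BINARY_OP * → 8 * -4 = -32. Stack: [-32]
STORE_FAST w → w=-32. Stack: []
LOAD_FAST i → push 1. Stack: [1]
LOAD_CONST → push 1. Stack: [1, 1]
BINARY_OP + → 1 + 1 = 2. Stack: [2]
STORE_FAST i → i=2. Stack: []
LOAD_FAST i → push 2. Stack: [2]
LOAD_CONST → push 2. Stack: [2, 2]
COMPARE_OP bool(<) → 2 vs 2 = False. Stack: [False]
POP_JUMP_IF_FALSE → pop False; jump. Stack: []
LOAD_FAST w → push -32. Stack: [-32]
RETURN_VALUE → return -32.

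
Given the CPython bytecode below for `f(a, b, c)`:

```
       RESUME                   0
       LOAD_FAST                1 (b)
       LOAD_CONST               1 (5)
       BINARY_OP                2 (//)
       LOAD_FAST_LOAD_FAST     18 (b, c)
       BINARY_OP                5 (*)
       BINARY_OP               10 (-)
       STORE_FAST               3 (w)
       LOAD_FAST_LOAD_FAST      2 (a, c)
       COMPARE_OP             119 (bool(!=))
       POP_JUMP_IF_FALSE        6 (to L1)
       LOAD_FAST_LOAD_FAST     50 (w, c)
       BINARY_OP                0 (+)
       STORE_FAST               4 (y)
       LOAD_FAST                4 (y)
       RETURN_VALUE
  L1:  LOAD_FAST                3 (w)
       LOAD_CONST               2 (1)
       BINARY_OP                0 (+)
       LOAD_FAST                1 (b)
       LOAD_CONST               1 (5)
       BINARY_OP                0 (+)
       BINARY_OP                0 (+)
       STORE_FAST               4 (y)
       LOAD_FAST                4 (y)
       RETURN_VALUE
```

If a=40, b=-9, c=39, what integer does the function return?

LOAD_FAST b → push -9. Stack: [-9]
LOAD_CONST → push 5. Stack: [-9, 5]
BINARY_OP // → -9 // 5 = -2. Stack: [-2]
LOAD_FAST_LOAD_FAST b,c → push -9,39. Stack: [-2, -9, 39]
BINARY_OP * → -9 * 39 = -351. Stack: [-2, -351]
BINARY_OP - → -2 - -351 = 349. Stack: [349]
STORE_FAST w → w=349. Stack: []
LOAD_FAST_LOAD_FAST a,c → push 40,39. Stack: [40, 39]
COMPARE_OP bool(!=) → 40 vs 39 = True. Stack: [True]
POP_JUMP_IF_FALSE → pop True; no jump. Stack: []
LOAD_FAST_LOAD_FAST w,c → push 349,39. Stack: [349, 39]
BINARY_OP + → 349 + 39 = 388. Stack: [388]
STORE_FAST y → y=388. Stack: []
LOAD_FAST y → push 388. Stack: [388]
RETURN_VALUE → return 388.

388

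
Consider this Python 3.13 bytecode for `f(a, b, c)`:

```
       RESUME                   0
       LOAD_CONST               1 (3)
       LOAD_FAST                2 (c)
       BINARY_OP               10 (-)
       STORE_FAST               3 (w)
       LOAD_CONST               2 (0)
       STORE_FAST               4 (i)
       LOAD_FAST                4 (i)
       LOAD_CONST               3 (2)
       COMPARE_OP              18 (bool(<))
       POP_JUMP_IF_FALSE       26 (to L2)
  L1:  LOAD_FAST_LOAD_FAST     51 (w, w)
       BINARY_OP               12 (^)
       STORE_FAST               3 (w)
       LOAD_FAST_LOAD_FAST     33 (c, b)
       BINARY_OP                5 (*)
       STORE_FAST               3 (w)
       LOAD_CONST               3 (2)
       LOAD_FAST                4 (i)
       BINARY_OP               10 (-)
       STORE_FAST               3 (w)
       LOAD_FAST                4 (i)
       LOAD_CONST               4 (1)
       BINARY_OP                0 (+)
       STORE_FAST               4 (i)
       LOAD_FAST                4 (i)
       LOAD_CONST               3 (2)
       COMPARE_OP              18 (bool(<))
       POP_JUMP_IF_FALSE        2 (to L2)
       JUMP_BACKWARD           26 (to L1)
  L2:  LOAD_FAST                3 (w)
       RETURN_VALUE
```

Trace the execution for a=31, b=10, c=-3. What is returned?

LOAD_CONST → push 3. Stack: [3]
LOAD_FAST c → push -3. Stack: [3, -3]
BINARY_OP - → 3 - -3 = 6. Stack: [6]
STORE_FAST w → w=6. Stack: []
LOAD_CONST → push 0. Stack: [0]
STORE_FAST i → i=0. Stack: []
LOAD_FAST i → push 0. Stack: [0]
LOAD_CONST → push 2. Stack: [0, 2]
COMPARE_OP bool(<) → 0 vs 2 = True. Stack: [True]
POP_JUMP_IF_FALSE → pop True; no jump. Stack: []
LOAD_FAST_LOAD_FAST w,w → push 6,6. Stack: [6, 6]
BINARY_OP ^ → 6 ^ 6 = 0. Stack: [0]
STORE_FAST w → w=0. Stack: []
LOAD_FAST_LOAD_FAST c,b → push -3,10. Stack: [-3, 10]
BINARY_OP * → -3 * 10 = -30. Stack: [-30]
STORE_FAST w → w=-30. Stack: []
LOAD_CONST → push 2. Stack: [2]
LOAD_FAST i → push 0. Stack: [2, 0]
BINARY_OP - → 2 - 0 = 2. Stack: [2]
STORE_FAST w → w=2. Stack: []
LOAD_FAST i → push 0. Stack: [0]
LOAD_CONST → push 1. Stack: [0, 1]
BINARY_OP + → 0 + 1 = 1. Stack: [1]
STORE_FAST i → i=1. Stack: []
LOAD_FAST i → push 1. Stack: [1]
LOAD_CONST → push 2. Stack: [1, 2]
COMPARE_OP bool(<) → 1 vs 2 = True. Stack: [True]
POP_JUMP_IF_FALSE → pop True; no jump. Stack: []
LOAD_FAST_LOAD_FAST w,w → push 2,2. Stack: [2, 2]
BINARY_OP ^ → 2 ^ 2 = 0. Stack: [0]
STORE_FAST w → w=0. Stack: []
LOAD_FAST_LOAD_FAST c,b → push -3,10. Stack: [-3, 10]
BINARY_OP * → -3 * 10 = -30. Stack: [-30]
STORE_FAST w → w=-30. Stack: []
LOAD_CONST → push 2. Stack: [2]
LOAD_FAST i → push 1. Stack: [2, 1]
BINARY_OP - → 2 - 1 = 1. Stack: [1]
STORE_FAST w → w=1. Stack: []
LOAD_FAST i → push 1. Stack: [1]
LOAD_CONST → push 1. Stack: [1, 1]
BINARY_OP + → 1 + 1 = 2. Stack: [2]
STORE_FAST i → i=2. Stack: []
LOAD_FAST i → push 2. Stack: [2]
LOAD_CONST → push 2. Stack: [2, 2]
COMPARE_OP bool(<) → 2 vs 2 = False. Stack: [False]
POP_JUMP_IF_FALSE → pop False; jump. Stack: []
LOAD_FAST w → push 1. Stack: [1]
RETURN_VALUE → return 1.

1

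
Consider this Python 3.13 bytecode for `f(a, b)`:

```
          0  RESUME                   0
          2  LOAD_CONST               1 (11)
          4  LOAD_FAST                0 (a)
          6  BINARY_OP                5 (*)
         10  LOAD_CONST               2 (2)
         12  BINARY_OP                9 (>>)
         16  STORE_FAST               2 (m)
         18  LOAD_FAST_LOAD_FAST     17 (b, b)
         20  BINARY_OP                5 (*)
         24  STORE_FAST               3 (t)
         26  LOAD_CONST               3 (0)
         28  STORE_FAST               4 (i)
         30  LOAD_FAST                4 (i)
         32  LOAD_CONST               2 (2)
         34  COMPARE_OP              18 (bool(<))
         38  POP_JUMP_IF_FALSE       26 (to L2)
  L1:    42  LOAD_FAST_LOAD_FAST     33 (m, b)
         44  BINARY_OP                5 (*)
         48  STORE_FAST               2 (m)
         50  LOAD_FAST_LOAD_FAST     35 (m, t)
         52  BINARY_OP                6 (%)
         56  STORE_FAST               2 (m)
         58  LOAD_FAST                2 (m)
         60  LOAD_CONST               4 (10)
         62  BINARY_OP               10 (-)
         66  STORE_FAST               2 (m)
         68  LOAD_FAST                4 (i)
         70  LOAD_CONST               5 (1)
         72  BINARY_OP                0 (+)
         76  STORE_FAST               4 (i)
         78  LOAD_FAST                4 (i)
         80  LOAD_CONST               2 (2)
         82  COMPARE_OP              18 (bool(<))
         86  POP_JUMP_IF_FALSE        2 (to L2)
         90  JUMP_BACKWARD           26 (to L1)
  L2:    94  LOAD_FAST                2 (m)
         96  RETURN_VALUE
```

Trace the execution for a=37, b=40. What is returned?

1190

LOAD_CONST → push 11. Stack: [11]
LOAD_FAST a → push 37. Stack: [11, 37]
BINARY_OP * → 11 * 37 = 407. Stack: [407]
LOAD_CONST → push 2. Stack: [407, 2]
BINARY_OP >> → 407 >> 2 = 101. Stack: [101]
STORE_FAST m → m=101. Stack: []
LOAD_FAST_LOAD_FAST b,b → push 40,40. Stack: [40, 40]
BINARY_OP * → 40 * 40 = 1600. Stack: [1600]
STORE_FAST t → t=1600. Stack: []
LOAD_CONST → push 0. Stack: [0]
STORE_FAST i → i=0. Stack: []
LOAD_FAST i → push 0. Stack: [0]
LOAD_CONST → push 2. Stack: [0, 2]
COMPARE_OP bool(<) → 0 vs 2 = True. Stack: [True]
POP_JUMP_IF_FALSE → pop True; no jump. Stack: []
LOAD_FAST_LOAD_FAST m,b → push 101,40. Stack: [101, 40]
BINARY_OP * → 101 * 40 = 4040. Stack: [4040]
STORE_FAST m → m=4040. Stack: []
LOAD_FAST_LOAD_FAST m,t → push 4040,1600. Stack: [4040, 1600]
BINARY_OP % → 4040 % 1600 = 840. Stack: [840]
STORE_FAST m → m=840. Stack: []
LOAD_FAST m → push 840. Stack: [840]
LOAD_CONST → push 10. Stack: [840, 10]
BINARY_OP - → 840 - 10 = 830. Stack: [830]
STORE_FAST m → m=830. Stack: []
LOAD_FAST i → push 0. Stack: [0]
LOAD_CONST → push 1. Stack: [0, 1]
BINARY_OP + → 0 + 1 = 1. Stack: [1]
STORE_FAST i → i=1. Stack: []
LOAD_FAST i → push 1. Stack: [1]
LOAD_CONST → push 2. Stack: [1, 2]
COMPARE_OP bool(<) → 1 vs 2 = True. Stack: [True]
POP_JUMP_IF_FALSE → pop True; no jump. Stack: []
LOAD_FAST_LOAD_FAST m,b → push 830,40. Stack: [830, 40]
BINARY_OP * → 830 * 40 = 33200. Stack: [33200]
STORE_FAST m → m=33200. Stack: []
LOAD_FAST_LOAD_FAST m,t → push 33200,1600. Stack: [33200, 1600]
BINARY_OP % → 33200 % 1600 = 1200. Stack: [1200]
STORE_FAST m → m=1200. Stack: []
LOAD_FAST m → push 1200. Stack: [1200]
LOAD_CONST → push 10. Stack: [1200, 10]
BINARY_OP - → 1200 - 10 = 1190. Stack: [1190]
STORE_FAST m → m=1190. Stack: []
LOAD_FAST i → push 1. Stack: [1]
LOAD_CONST → push 1. Stack: [1, 1]
BINARY_OP + → 1 + 1 = 2. Stack: [2]
STORE_FAST i → i=2. Stack: []
LOAD_FAST i → push 2. Stack: [2]
LOAD_CONST → push 2. Stack: [2, 2]
COMPARE_OP bool(<) → 2 vs 2 = False. Stack: [False]
POP_JUMP_IF_FALSE → pop False; jump. Stack: []
LOAD_FAST m → push 1190. Stack: [1190]
RETURN_VALUE → return 1190.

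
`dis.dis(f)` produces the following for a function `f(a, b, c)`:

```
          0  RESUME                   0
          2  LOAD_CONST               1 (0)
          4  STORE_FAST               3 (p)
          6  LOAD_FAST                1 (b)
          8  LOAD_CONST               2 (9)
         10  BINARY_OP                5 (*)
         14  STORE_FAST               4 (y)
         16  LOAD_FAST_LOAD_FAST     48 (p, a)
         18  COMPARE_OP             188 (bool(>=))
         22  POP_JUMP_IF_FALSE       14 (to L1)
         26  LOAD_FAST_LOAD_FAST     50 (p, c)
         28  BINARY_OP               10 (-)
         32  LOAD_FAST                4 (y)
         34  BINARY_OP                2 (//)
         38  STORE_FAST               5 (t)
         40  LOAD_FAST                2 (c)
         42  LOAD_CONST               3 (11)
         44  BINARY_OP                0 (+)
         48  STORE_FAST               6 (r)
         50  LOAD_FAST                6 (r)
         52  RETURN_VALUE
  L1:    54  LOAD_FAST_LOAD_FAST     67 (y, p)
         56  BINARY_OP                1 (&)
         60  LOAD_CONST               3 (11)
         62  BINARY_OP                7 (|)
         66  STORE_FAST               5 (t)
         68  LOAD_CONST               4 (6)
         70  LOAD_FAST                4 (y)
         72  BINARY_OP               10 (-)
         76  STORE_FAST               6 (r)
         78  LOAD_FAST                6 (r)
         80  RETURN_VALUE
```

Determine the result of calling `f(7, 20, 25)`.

-174

LOAD_CONST → push 0. Stack: [0]
STORE_FAST p → p=0. Stack: []
LOAD_FAST b → push 20. Stack: [20]
LOAD_CONST → push 9. Stack: [20, 9]
BINARY_OP * → 20 * 9 = 180. Stack: [180]
STORE_FAST y → y=180. Stack: []
LOAD_FAST_LOAD_FAST p,a → push 0,7. Stack: [0, 7]
COMPARE_OP bool(>=) → 0 vs 7 = False. Stack: [False]
POP_JUMP_IF_FALSE → pop False; jump. Stack: []
LOAD_FAST_LOAD_FAST y,p → push 180,0. Stack: [180, 0]
BINARY_OP & → 180 & 0 = 0. Stack: [0]
LOAD_CONST → push 11. Stack: [0, 11]
BINARY_OP | → 0 | 11 = 11. Stack: [11]
STORE_FAST t → t=11. Stack: []
LOAD_CONST → push 6. Stack: [6]
LOAD_FAST y → push 180. Stack: [6, 180]
BINARY_OP - → 6 - 180 = -174. Stack: [-174]
STORE_FAST r → r=-174. Stack: []
LOAD_FAST r → push -174. Stack: [-174]
RETURN_VALUE → return -174.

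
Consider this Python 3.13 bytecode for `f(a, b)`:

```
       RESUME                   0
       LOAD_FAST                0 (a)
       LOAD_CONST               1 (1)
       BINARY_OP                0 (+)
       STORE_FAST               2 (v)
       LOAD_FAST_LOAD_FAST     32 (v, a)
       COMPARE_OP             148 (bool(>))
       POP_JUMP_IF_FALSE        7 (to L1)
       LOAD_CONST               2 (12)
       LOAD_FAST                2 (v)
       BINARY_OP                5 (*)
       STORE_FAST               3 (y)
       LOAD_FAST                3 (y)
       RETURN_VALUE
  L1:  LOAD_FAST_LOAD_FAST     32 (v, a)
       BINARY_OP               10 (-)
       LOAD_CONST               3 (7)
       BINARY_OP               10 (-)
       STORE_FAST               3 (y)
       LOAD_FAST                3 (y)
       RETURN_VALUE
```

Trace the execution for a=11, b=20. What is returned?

LOAD_FAST a → push 11. Stack: [11]
LOAD_CONST → push 1. Stack: [11, 1]
BINARY_OP + → 11 + 1 = 12. Stack: [12]
STORE_FAST v → v=12. Stack: []
LOAD_FAST_LOAD_FAST v,a → push 12,11. Stack: [12, 11]
COMPARE_OP bool(>) → 12 vs 11 = True. Stack: [True]
POP_JUMP_IF_FALSE → pop True; no jump. Stack: []
LOAD_CONST → push 12. Stack: [12]
LOAD_FAST v → push 12. Stack: [12, 12]
BINARY_OP * → 12 * 12 = 144. Stack: [144]
STORE_FAST y → y=144. Stack: []
LOAD_FAST y → push 144. Stack: [144]
RETURN_VALUE → return 144.

144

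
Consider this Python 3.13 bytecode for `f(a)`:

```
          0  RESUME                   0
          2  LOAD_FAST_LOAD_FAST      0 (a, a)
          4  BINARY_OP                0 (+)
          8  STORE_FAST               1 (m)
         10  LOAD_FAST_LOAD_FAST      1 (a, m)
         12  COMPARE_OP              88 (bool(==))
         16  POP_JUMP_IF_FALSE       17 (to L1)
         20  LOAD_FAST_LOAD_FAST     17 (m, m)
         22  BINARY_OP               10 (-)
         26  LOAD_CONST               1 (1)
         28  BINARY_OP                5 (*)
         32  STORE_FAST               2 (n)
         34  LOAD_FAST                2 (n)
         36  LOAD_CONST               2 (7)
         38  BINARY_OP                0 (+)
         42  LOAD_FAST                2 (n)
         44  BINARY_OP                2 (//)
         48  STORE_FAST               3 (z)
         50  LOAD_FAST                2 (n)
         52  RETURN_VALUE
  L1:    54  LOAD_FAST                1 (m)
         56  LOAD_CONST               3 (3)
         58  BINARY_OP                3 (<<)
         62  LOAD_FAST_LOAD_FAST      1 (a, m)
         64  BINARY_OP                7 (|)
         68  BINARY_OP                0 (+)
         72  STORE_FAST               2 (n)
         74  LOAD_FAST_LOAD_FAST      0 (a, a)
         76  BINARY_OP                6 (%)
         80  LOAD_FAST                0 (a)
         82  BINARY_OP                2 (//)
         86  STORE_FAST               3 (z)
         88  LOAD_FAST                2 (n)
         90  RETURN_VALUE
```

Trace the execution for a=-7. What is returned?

LOAD_FAST_LOAD_FAST a,a → push -7,-7. Stack: [-7, -7]
BINARY_OP + → -7 + -7 = -14. Stack: [-14]
STORE_FAST m → m=-14. Stack: []
LOAD_FAST_LOAD_FAST a,m → push -7,-14. Stack: [-7, -14]
COMPARE_OP bool(==) → -7 vs -14 = False. Stack: [False]
POP_JUMP_IF_FALSE → pop False; jump. Stack: []
LOAD_FAST m → push -14. Stack: [-14]
LOAD_CONST → push 3. Stack: [-14, 3]
BINARY_OP << → -14 << 3 = -112. Stack: [-112]
LOAD_FAST_LOAD_FAST a,m → push -7,-14. Stack: [-112, -7, -14]
BINARY_OP | → -7 | -14 = -5. Stack: [-112, -5]
BINARY_OP + → -112 + -5 = -117. Stack: [-117]
STORE_FAST n → n=-117. Stack: []
LOAD_FAST_LOAD_FAST a,a → push -7,-7. Stack: [-7, -7]
BINARY_OP % → -7 % -7 = 0. Stack: [0]
LOAD_FAST a → push -7. Stack: [0, -7]
BINARY_OP // → 0 // -7 = 0. Stack: [0]
STORE_FAST z → z=0. Stack: []
LOAD_FAST n → push -117. Stack: [-117]
RETURN_VALUE → return -117.

-117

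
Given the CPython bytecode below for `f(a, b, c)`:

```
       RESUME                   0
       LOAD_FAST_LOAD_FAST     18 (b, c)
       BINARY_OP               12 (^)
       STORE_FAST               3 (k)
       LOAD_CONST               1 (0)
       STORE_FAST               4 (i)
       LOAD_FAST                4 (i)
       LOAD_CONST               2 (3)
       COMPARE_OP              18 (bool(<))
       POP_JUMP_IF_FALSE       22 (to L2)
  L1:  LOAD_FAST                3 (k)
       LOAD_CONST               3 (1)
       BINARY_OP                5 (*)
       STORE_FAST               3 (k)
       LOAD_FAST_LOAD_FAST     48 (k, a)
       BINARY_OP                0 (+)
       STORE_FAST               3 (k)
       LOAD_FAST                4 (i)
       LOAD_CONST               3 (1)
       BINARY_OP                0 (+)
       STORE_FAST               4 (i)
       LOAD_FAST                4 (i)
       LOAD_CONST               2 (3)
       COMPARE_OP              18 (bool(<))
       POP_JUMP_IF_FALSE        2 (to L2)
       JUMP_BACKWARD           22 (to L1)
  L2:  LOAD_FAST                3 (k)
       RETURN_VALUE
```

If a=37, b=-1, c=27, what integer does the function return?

LOAD_FAST_LOAD_FAST b,c → push -1,27. Stack: [-1, 27]
BINARY_OP ^ → -1 ^ 27 = -28. Stack: [-28]
STORE_FAST k → k=-28. Stack: []
LOAD_CONST → push 0. Stack: [0]
STORE_FAST i → i=0. Stack: []
LOAD_FAST i → push 0. Stack: [0]
LOAD_CONST → push 3. Stack: [0, 3]
COMPARE_OP bool(<) → 0 vs 3 = True. Stack: [True]
POP_JUMP_IF_FALSE → pop True; no jump. Stack: []
LOAD_FAST k → push -28. Stack: [-28]
LOAD_CONST → push 1. Stack: [-28, 1]
BINARY_OP * → -28 * 1 = -28. Stack: [-28]
STORE_FAST k → k=-28. Stack: []
LOAD_FAST_LOAD_FAST k,a → push -28,37. Stack: [-28, 37]
BINARY_OP + → -28 + 37 = 9. Stack: [9]
STORE_FAST k → k=9. Stack: []
LOAD_FAST i → push 0. Stack: [0]
LOAD_CONST → push 1. Stack: [0, 1]
BINARY_OP + → 0 + 1 = 1. Stack: [1]
STORE_FAST i → i=1. Stack: []
LOAD_FAST i → push 1. Stack: [1]
LOAD_CONST → push 3. Stack: [1, 3]
COMPARE_OP bool(<) → 1 vs 3 = True. Stack: [True]
POP_JUMP_IF_FALSE → pop True; no jump. Stack: []
LOAD_FAST k → push 9. Stack: [9]
LOAD_CONST → push 1. Stack: [9, 1]
BINARY_OP * → 9 * 1 = 9. Stack: [9]
STORE_FAST k → k=9. Stack: []
LOAD_FAST_LOAD_FAST k,a → push 9,37. Stack: [9, 37]
BINARY_OP + → 9 + 37 = 46. Stack: [46]
STORE_FAST k → k=46. Stack: []
LOAD_FAST i → push 1. Stack: [1]
LOAD_CONST → push 1. Stack: [1, 1]
BINARY_OP + → 1 + 1 = 2. Stack: [2]
STORE_FAST i → i=2. Stack: []
LOAD_FAST i → push 2. Stack: [2]
LOAD_CONST → push 3. Stack: [2, 3]
COMPARE_OP bool(<) → 2 vs 3 = True. Stack: [True]
POP_JUMP_IF_FALSE → pop True; no jump. Stack: []
LOAD_FAST k → push 46. Stack: [46]
LOAD_CONST → push 1. Stack: [46, 1]
BINARY_OP * → 46 * 1 = 46. Stack: [46]
STORE_FAST k → k=46. Stack: []
LOAD_FAST_LOAD_FAST k,a → push 46,37. Stack: [46, 37]
BINARY_OP + → 46 + 37 = 83. Stack: [83]
STORE_FAST k → k=83. Stack: []
LOAD_FAST i → push 2. Stack: [2]
LOAD_CONST → push 1. Stack: [2, 1]
BINARY_OP + → 2 + 1 = 3. Stack: [3]
STORE_FAST i → i=3. Stack: []
LOAD_FAST i → push 3. Stack: [3]
LOAD_CONST → push 3. Stack: [3, 3]
COMPARE_OP bool(<) → 3 vs 3 = False. Stack: [False]
POP_JUMP_IF_FALSE → pop False; jump. Stack: []
LOAD_FAST k → push 83. Stack: [83]
RETURN_VALUE → return 83.

83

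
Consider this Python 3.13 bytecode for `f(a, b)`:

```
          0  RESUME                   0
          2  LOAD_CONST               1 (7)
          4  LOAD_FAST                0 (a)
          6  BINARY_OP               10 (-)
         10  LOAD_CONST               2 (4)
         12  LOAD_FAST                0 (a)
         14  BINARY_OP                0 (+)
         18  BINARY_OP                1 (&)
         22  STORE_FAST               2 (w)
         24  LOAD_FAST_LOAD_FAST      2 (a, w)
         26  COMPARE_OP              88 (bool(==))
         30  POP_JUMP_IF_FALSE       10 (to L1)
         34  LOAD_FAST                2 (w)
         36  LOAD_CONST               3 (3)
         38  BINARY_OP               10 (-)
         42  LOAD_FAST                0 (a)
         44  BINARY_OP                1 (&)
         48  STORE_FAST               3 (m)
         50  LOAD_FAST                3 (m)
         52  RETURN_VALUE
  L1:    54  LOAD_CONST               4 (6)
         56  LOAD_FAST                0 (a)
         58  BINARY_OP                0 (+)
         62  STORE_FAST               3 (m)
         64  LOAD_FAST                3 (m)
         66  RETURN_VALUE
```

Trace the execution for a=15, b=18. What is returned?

21

LOAD_CONST → push 7. Stack: [7]
LOAD_FAST a → push 15. Stack: [7, 15]
BINARY_OP - → 7 - 15 = -8. Stack: [-8]
LOAD_CONST → push 4. Stack: [-8, 4]
LOAD_FAST a → push 15. Stack: [-8, 4, 15]
BINARY_OP + → 4 + 15 = 19. Stack: [-8, 19]
BINARY_OP & → -8 & 19 = 16. Stack: [16]
STORE_FAST w → w=16. Stack: []
LOAD_FAST_LOAD_FAST a,w → push 15,16. Stack: [15, 16]
COMPARE_OP bool(==) → 15 vs 16 = False. Stack: [False]
POP_JUMP_IF_FALSE → pop False; jump. Stack: []
LOAD_CONST → push 6. Stack: [6]
LOAD_FAST a → push 15. Stack: [6, 15]
BINARY_OP + → 6 + 15 = 21. Stack: [21]
STORE_FAST m → m=21. Stack: []
LOAD_FAST m → push 21. Stack: [21]
RETURN_VALUE → return 21.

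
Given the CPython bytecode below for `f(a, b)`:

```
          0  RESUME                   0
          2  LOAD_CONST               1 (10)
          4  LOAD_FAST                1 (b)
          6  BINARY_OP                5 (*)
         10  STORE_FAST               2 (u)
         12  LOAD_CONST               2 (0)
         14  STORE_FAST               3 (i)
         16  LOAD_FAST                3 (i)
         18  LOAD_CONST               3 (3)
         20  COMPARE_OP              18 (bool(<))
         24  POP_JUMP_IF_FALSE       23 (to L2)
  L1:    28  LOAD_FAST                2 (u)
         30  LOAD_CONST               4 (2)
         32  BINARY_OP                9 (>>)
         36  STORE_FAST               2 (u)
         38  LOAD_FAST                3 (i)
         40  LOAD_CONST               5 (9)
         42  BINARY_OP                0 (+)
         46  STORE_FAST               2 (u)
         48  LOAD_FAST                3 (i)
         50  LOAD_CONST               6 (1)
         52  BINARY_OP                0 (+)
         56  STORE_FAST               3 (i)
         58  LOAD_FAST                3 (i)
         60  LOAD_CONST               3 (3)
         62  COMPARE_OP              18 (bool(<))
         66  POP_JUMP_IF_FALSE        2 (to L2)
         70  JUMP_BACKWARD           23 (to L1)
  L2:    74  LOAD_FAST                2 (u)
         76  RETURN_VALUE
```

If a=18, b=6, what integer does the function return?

LOAD_CONST → push 10. Stack: [10]
LOAD_FAST b → push 6. Stack: [10, 6]
BINARY_OP * → 10 * 6 = 60. Stack: [60]
STORE_FAST u → u=60. Stack: []
LOAD_CONST → push 0. Stack: [0]
STORE_FAST i → i=0. Stack: []
LOAD_FAST i → push 0. Stack: [0]
LOAD_CONST → push 3. Stack: [0, 3]
COMPARE_OP bool(<) → 0 vs 3 = True. Stack: [True]
POP_JUMP_IF_FALSE → pop True; no jump. Stack: []
LOAD_FAST u → push 60. Stack: [60]
LOAD_CONST → push 2. Stack: [60, 2]
BINARY_OP >> → 60 >> 2 = 15. Stack: [15]
STORE_FAST u → u=15. Stack: []
LOAD_FAST i → push 0. Stack: [0]
LOAD_CONST → push 9. Stack: [0, 9]
BINARY_OP + → 0 + 9 = 9. Stack: [9]
STORE_FAST u → u=9. Stack: []
LOAD_FAST i → push 0. Stack: [0]
LOAD_CONST → push 1. Stack: [0, 1]
BINARY_OP + → 0 + 1 = 1. Stack: [1]
STORE_FAST i → i=1. Stack: []
LOAD_FAST i → push 1. Stack: [1]
LOAD_CONST → push 3. Stack: [1, 3]
COMPARE_OP bool(<) → 1 vs 3 = True. Stack: [True]
POP_JUMP_IF_FALSE → pop True; no jump. Stack: []
LOAD_FAST u → push 9. Stack: [9]
LOAD_CONST → push 2. Stack: [9, 2]
BINARY_OP >> → 9 >> 2 = 2. Stack: [2]
STORE_FAST u → u=2. Stack: []
LOAD_FAST i → push 1. Stack: [1]
LOAD_CONST → push 9. Stack: [1, 9]
BINARY_OP + → 1 + 9 = 10. Stack: [10]
STORE_FAST u → u=10. Stack: []
LOAD_FAST i → push 1. Stack: [1]
LOAD_CONST → push 1. Stack: [1, 1]
BINARY_OP + → 1 + 1 = 2. Stack: [2]
STORE_FAST i → i=2. Stack: []
LOAD_FAST i → push 2. Stack: [2]
LOAD_CONST → push 3. Stack: [2, 3]
COMPARE_OP bool(<) → 2 vs 3 = True. Stack: [True]
POP_JUMP_IF_FALSE → pop True; no jump. Stack: []
LOAD_FAST u → push 10. Stack: [10]
LOAD_CONST → push 2. Stack: [10, 2]
BINARY_OP >> → 10 >> 2 = 2. Stack: [2]
STORE_FAST u → u=2. Stack: []
LOAD_FAST i → push 2. Stack: [2]
LOAD_CONST → push 9. Stack: [2, 9]
BINARY_OP + → 2 + 9 = 11. Stack: [11]
STORE_FAST u → u=11. Stack: []
LOAD_FAST i → push 2. Stack: [2]
LOAD_CONST → push 1. Stack: [2, 1]
BINARY_OP + → 2 + 1 = 3. Stack: [3]
STORE_FAST i → i=3. Stack: []
LOAD_FAST i → push 3. Stack: [3]
LOAD_CONST → push 3. Stack: [3, 3]
COMPARE_OP bool(<) → 3 vs 3 = False. Stack: [False]
POP_JUMP_IF_FALSE → pop False; jump. Stack: []
LOAD_FAST u → push 11. Stack: [11]
RETURN_VALUE → return 11.

11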